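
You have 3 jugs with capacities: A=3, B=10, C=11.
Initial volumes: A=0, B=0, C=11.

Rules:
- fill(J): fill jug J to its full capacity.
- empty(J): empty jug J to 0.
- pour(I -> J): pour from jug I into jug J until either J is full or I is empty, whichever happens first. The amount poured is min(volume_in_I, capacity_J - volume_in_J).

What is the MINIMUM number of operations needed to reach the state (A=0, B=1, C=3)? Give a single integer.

Answer: 5

Derivation:
BFS from (A=0, B=0, C=11). One shortest path:
  1. fill(A) -> (A=3 B=0 C=11)
  2. pour(C -> B) -> (A=3 B=10 C=1)
  3. empty(B) -> (A=3 B=0 C=1)
  4. pour(C -> B) -> (A=3 B=1 C=0)
  5. pour(A -> C) -> (A=0 B=1 C=3)
Reached target in 5 moves.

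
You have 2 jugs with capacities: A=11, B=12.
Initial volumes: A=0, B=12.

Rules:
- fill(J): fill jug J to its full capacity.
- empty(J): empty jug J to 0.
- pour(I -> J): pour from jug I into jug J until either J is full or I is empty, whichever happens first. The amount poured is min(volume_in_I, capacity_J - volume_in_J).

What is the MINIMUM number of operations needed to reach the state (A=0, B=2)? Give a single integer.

Answer: 6

Derivation:
BFS from (A=0, B=12). One shortest path:
  1. pour(B -> A) -> (A=11 B=1)
  2. empty(A) -> (A=0 B=1)
  3. pour(B -> A) -> (A=1 B=0)
  4. fill(B) -> (A=1 B=12)
  5. pour(B -> A) -> (A=11 B=2)
  6. empty(A) -> (A=0 B=2)
Reached target in 6 moves.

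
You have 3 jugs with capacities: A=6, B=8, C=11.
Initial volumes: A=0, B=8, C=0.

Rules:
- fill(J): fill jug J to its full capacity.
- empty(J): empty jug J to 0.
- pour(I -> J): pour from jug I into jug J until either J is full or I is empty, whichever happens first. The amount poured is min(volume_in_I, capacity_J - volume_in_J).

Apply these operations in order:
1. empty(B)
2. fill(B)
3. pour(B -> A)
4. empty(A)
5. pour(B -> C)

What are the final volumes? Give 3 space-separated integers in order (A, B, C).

Step 1: empty(B) -> (A=0 B=0 C=0)
Step 2: fill(B) -> (A=0 B=8 C=0)
Step 3: pour(B -> A) -> (A=6 B=2 C=0)
Step 4: empty(A) -> (A=0 B=2 C=0)
Step 5: pour(B -> C) -> (A=0 B=0 C=2)

Answer: 0 0 2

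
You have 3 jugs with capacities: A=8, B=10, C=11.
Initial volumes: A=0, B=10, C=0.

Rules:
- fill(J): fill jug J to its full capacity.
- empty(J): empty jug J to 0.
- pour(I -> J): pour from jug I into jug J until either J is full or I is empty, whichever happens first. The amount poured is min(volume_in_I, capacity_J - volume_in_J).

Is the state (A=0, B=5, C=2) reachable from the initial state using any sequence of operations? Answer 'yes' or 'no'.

Answer: yes

Derivation:
BFS from (A=0, B=10, C=0):
  1. fill(A) -> (A=8 B=10 C=0)
  2. pour(A -> C) -> (A=0 B=10 C=8)
  3. pour(B -> A) -> (A=8 B=2 C=8)
  4. pour(A -> C) -> (A=5 B=2 C=11)
  5. empty(C) -> (A=5 B=2 C=0)
  6. pour(B -> C) -> (A=5 B=0 C=2)
  7. pour(A -> B) -> (A=0 B=5 C=2)
Target reached → yes.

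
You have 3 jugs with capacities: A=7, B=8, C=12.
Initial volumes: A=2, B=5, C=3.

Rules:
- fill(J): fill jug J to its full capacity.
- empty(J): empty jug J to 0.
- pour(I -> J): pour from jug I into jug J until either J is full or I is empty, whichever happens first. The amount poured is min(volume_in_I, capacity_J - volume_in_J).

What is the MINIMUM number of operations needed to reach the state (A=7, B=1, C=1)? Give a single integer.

Answer: 6

Derivation:
BFS from (A=2, B=5, C=3). One shortest path:
  1. empty(A) -> (A=0 B=5 C=3)
  2. fill(C) -> (A=0 B=5 C=12)
  3. pour(C -> B) -> (A=0 B=8 C=9)
  4. empty(B) -> (A=0 B=0 C=9)
  5. pour(C -> B) -> (A=0 B=8 C=1)
  6. pour(B -> A) -> (A=7 B=1 C=1)
Reached target in 6 moves.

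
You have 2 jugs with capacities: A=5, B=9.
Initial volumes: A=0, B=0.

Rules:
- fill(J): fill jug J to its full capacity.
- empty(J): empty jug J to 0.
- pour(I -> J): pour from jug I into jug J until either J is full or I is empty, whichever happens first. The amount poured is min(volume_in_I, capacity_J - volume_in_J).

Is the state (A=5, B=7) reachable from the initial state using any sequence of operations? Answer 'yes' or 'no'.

Answer: yes

Derivation:
BFS from (A=0, B=0):
  1. fill(B) -> (A=0 B=9)
  2. pour(B -> A) -> (A=5 B=4)
  3. empty(A) -> (A=0 B=4)
  4. pour(B -> A) -> (A=4 B=0)
  5. fill(B) -> (A=4 B=9)
  6. pour(B -> A) -> (A=5 B=8)
  7. empty(A) -> (A=0 B=8)
  8. pour(B -> A) -> (A=5 B=3)
  9. empty(A) -> (A=0 B=3)
  10. pour(B -> A) -> (A=3 B=0)
  11. fill(B) -> (A=3 B=9)
  12. pour(B -> A) -> (A=5 B=7)
Target reached → yes.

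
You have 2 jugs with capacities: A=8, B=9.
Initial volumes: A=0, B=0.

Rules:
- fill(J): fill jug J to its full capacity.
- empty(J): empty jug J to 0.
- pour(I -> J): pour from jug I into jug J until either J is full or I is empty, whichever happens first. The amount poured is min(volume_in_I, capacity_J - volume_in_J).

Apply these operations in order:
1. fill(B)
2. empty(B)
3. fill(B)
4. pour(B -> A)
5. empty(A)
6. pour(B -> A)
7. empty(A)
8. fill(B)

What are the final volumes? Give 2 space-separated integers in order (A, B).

Step 1: fill(B) -> (A=0 B=9)
Step 2: empty(B) -> (A=0 B=0)
Step 3: fill(B) -> (A=0 B=9)
Step 4: pour(B -> A) -> (A=8 B=1)
Step 5: empty(A) -> (A=0 B=1)
Step 6: pour(B -> A) -> (A=1 B=0)
Step 7: empty(A) -> (A=0 B=0)
Step 8: fill(B) -> (A=0 B=9)

Answer: 0 9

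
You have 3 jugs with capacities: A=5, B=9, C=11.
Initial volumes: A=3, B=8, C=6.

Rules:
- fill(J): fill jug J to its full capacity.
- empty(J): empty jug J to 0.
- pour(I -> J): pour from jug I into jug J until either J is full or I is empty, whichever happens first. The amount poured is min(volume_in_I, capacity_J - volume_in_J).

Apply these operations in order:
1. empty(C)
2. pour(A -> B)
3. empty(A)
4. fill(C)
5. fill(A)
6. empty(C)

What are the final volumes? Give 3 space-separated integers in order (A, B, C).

Step 1: empty(C) -> (A=3 B=8 C=0)
Step 2: pour(A -> B) -> (A=2 B=9 C=0)
Step 3: empty(A) -> (A=0 B=9 C=0)
Step 4: fill(C) -> (A=0 B=9 C=11)
Step 5: fill(A) -> (A=5 B=9 C=11)
Step 6: empty(C) -> (A=5 B=9 C=0)

Answer: 5 9 0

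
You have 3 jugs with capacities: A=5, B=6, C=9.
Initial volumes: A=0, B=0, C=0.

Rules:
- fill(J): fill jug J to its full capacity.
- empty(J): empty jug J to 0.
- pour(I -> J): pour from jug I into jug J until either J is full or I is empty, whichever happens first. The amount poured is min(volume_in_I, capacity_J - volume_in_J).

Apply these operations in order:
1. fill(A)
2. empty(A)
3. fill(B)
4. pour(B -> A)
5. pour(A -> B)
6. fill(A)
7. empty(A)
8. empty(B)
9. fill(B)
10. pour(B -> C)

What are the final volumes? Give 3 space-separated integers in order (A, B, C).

Answer: 0 0 6

Derivation:
Step 1: fill(A) -> (A=5 B=0 C=0)
Step 2: empty(A) -> (A=0 B=0 C=0)
Step 3: fill(B) -> (A=0 B=6 C=0)
Step 4: pour(B -> A) -> (A=5 B=1 C=0)
Step 5: pour(A -> B) -> (A=0 B=6 C=0)
Step 6: fill(A) -> (A=5 B=6 C=0)
Step 7: empty(A) -> (A=0 B=6 C=0)
Step 8: empty(B) -> (A=0 B=0 C=0)
Step 9: fill(B) -> (A=0 B=6 C=0)
Step 10: pour(B -> C) -> (A=0 B=0 C=6)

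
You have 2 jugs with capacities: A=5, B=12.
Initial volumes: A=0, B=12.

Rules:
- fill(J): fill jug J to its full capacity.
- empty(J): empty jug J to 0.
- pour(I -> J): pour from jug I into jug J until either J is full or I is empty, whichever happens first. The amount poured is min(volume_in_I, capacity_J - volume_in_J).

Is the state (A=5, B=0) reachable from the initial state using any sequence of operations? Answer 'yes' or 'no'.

Answer: yes

Derivation:
BFS from (A=0, B=12):
  1. fill(A) -> (A=5 B=12)
  2. empty(B) -> (A=5 B=0)
Target reached → yes.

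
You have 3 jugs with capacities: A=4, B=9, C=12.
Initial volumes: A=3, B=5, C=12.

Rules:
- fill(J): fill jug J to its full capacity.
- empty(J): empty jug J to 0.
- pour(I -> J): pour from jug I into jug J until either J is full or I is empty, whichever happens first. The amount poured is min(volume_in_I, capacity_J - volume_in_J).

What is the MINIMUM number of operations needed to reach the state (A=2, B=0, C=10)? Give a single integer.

BFS from (A=3, B=5, C=12). One shortest path:
  1. empty(C) -> (A=3 B=5 C=0)
  2. pour(B -> C) -> (A=3 B=0 C=5)
  3. pour(A -> B) -> (A=0 B=3 C=5)
  4. fill(A) -> (A=4 B=3 C=5)
  5. pour(A -> B) -> (A=0 B=7 C=5)
  6. pour(C -> A) -> (A=4 B=7 C=1)
  7. pour(A -> B) -> (A=2 B=9 C=1)
  8. pour(B -> C) -> (A=2 B=0 C=10)
Reached target in 8 moves.

Answer: 8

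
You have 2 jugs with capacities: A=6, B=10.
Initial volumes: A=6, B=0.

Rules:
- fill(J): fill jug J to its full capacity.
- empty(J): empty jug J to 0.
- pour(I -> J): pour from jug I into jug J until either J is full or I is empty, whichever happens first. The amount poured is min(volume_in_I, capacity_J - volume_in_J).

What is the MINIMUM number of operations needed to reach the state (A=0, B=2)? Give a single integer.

Answer: 5

Derivation:
BFS from (A=6, B=0). One shortest path:
  1. pour(A -> B) -> (A=0 B=6)
  2. fill(A) -> (A=6 B=6)
  3. pour(A -> B) -> (A=2 B=10)
  4. empty(B) -> (A=2 B=0)
  5. pour(A -> B) -> (A=0 B=2)
Reached target in 5 moves.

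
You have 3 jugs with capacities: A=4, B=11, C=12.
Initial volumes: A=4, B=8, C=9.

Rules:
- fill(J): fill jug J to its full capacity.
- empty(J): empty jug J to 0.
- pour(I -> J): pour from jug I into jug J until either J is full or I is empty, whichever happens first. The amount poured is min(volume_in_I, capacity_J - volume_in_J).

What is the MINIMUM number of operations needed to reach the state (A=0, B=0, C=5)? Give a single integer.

Answer: 4

Derivation:
BFS from (A=4, B=8, C=9). One shortest path:
  1. empty(A) -> (A=0 B=8 C=9)
  2. empty(B) -> (A=0 B=0 C=9)
  3. pour(C -> A) -> (A=4 B=0 C=5)
  4. empty(A) -> (A=0 B=0 C=5)
Reached target in 4 moves.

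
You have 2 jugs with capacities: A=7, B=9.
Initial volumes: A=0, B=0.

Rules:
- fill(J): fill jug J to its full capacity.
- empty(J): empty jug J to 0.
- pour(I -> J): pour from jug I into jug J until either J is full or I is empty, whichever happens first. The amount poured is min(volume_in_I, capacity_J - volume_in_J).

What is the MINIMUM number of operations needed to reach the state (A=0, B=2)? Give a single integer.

Answer: 3

Derivation:
BFS from (A=0, B=0). One shortest path:
  1. fill(B) -> (A=0 B=9)
  2. pour(B -> A) -> (A=7 B=2)
  3. empty(A) -> (A=0 B=2)
Reached target in 3 moves.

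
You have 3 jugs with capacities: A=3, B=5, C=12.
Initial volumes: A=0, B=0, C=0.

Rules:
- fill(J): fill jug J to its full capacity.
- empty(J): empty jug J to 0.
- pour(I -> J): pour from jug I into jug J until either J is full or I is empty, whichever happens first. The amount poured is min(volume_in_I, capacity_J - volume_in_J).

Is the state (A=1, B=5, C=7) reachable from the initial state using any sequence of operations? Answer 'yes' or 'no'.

BFS from (A=0, B=0, C=0):
  1. fill(A) -> (A=3 B=0 C=0)
  2. fill(B) -> (A=3 B=5 C=0)
  3. pour(B -> C) -> (A=3 B=0 C=5)
  4. fill(B) -> (A=3 B=5 C=5)
  5. pour(B -> C) -> (A=3 B=0 C=10)
  6. pour(A -> C) -> (A=1 B=0 C=12)
  7. pour(C -> B) -> (A=1 B=5 C=7)
Target reached → yes.

Answer: yes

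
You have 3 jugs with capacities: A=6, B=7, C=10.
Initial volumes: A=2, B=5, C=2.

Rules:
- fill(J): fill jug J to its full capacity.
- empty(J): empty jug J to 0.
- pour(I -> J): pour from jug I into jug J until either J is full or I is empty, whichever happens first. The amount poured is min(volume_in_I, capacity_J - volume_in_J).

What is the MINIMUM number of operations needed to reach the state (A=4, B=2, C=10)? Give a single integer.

Answer: 4

Derivation:
BFS from (A=2, B=5, C=2). One shortest path:
  1. pour(C -> A) -> (A=4 B=5 C=0)
  2. pour(B -> C) -> (A=4 B=0 C=5)
  3. fill(B) -> (A=4 B=7 C=5)
  4. pour(B -> C) -> (A=4 B=2 C=10)
Reached target in 4 moves.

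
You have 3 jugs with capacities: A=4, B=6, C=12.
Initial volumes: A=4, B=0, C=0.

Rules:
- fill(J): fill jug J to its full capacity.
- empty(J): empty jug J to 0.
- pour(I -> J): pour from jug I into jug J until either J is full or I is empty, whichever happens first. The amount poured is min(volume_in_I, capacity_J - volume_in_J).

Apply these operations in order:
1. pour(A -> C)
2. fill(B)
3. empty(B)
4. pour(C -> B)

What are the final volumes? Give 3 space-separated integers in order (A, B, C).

Answer: 0 4 0

Derivation:
Step 1: pour(A -> C) -> (A=0 B=0 C=4)
Step 2: fill(B) -> (A=0 B=6 C=4)
Step 3: empty(B) -> (A=0 B=0 C=4)
Step 4: pour(C -> B) -> (A=0 B=4 C=0)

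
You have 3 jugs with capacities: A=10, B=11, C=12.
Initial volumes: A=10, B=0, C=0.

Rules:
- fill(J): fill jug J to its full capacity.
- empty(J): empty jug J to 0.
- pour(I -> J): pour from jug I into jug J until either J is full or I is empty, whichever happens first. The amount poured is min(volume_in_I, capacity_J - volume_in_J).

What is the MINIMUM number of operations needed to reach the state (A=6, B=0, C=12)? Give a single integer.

BFS from (A=10, B=0, C=0). One shortest path:
  1. pour(A -> C) -> (A=0 B=0 C=10)
  2. fill(A) -> (A=10 B=0 C=10)
  3. pour(A -> C) -> (A=8 B=0 C=12)
  4. empty(C) -> (A=8 B=0 C=0)
  5. pour(A -> C) -> (A=0 B=0 C=8)
  6. fill(A) -> (A=10 B=0 C=8)
  7. pour(A -> C) -> (A=6 B=0 C=12)
Reached target in 7 moves.

Answer: 7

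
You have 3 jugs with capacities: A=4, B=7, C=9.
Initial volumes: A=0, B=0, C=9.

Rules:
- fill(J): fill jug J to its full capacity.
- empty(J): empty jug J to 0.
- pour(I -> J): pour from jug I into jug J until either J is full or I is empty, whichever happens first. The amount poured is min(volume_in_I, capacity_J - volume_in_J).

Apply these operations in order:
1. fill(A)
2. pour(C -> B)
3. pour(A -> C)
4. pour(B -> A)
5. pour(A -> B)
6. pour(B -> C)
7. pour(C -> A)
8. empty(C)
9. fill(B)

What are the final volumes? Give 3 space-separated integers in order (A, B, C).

Answer: 4 7 0

Derivation:
Step 1: fill(A) -> (A=4 B=0 C=9)
Step 2: pour(C -> B) -> (A=4 B=7 C=2)
Step 3: pour(A -> C) -> (A=0 B=7 C=6)
Step 4: pour(B -> A) -> (A=4 B=3 C=6)
Step 5: pour(A -> B) -> (A=0 B=7 C=6)
Step 6: pour(B -> C) -> (A=0 B=4 C=9)
Step 7: pour(C -> A) -> (A=4 B=4 C=5)
Step 8: empty(C) -> (A=4 B=4 C=0)
Step 9: fill(B) -> (A=4 B=7 C=0)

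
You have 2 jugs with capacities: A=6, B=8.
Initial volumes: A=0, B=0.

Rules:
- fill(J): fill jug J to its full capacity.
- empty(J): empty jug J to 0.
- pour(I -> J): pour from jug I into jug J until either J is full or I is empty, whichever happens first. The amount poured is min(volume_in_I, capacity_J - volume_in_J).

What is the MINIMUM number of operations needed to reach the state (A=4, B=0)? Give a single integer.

Answer: 5

Derivation:
BFS from (A=0, B=0). One shortest path:
  1. fill(A) -> (A=6 B=0)
  2. pour(A -> B) -> (A=0 B=6)
  3. fill(A) -> (A=6 B=6)
  4. pour(A -> B) -> (A=4 B=8)
  5. empty(B) -> (A=4 B=0)
Reached target in 5 moves.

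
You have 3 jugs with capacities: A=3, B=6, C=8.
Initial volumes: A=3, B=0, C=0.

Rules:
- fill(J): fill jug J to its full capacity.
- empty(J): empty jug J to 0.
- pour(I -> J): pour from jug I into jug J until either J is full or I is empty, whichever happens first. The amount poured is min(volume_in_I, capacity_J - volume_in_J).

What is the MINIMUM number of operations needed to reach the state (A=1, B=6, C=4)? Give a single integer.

BFS from (A=3, B=0, C=0). One shortest path:
  1. fill(B) -> (A=3 B=6 C=0)
  2. pour(B -> C) -> (A=3 B=0 C=6)
  3. pour(A -> C) -> (A=1 B=0 C=8)
  4. pour(C -> B) -> (A=1 B=6 C=2)
  5. empty(B) -> (A=1 B=0 C=2)
  6. pour(C -> B) -> (A=1 B=2 C=0)
  7. fill(C) -> (A=1 B=2 C=8)
  8. pour(C -> B) -> (A=1 B=6 C=4)
Reached target in 8 moves.

Answer: 8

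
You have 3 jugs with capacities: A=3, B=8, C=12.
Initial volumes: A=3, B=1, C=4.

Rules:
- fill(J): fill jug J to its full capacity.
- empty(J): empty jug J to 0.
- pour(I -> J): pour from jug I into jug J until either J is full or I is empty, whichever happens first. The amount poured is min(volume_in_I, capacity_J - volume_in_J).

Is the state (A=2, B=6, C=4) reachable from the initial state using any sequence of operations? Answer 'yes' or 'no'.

Answer: no

Derivation:
BFS explored all 314 reachable states.
Reachable set includes: (0,0,0), (0,0,1), (0,0,2), (0,0,3), (0,0,4), (0,0,5), (0,0,6), (0,0,7), (0,0,8), (0,0,9), (0,0,10), (0,0,11) ...
Target (A=2, B=6, C=4) not in reachable set → no.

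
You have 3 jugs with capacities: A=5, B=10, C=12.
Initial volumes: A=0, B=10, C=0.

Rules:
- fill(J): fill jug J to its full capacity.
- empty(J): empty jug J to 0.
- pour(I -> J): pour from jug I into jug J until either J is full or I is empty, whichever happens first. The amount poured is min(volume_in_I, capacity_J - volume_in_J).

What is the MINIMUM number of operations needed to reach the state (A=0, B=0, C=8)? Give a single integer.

Answer: 5

Derivation:
BFS from (A=0, B=10, C=0). One shortest path:
  1. pour(B -> C) -> (A=0 B=0 C=10)
  2. fill(B) -> (A=0 B=10 C=10)
  3. pour(B -> C) -> (A=0 B=8 C=12)
  4. empty(C) -> (A=0 B=8 C=0)
  5. pour(B -> C) -> (A=0 B=0 C=8)
Reached target in 5 moves.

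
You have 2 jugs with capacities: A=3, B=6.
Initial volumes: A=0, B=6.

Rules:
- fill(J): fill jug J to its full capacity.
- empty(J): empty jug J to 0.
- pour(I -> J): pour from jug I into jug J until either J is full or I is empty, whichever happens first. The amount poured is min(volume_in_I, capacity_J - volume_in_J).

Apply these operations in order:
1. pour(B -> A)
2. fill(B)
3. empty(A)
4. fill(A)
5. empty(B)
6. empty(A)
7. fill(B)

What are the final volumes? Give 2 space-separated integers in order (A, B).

Step 1: pour(B -> A) -> (A=3 B=3)
Step 2: fill(B) -> (A=3 B=6)
Step 3: empty(A) -> (A=0 B=6)
Step 4: fill(A) -> (A=3 B=6)
Step 5: empty(B) -> (A=3 B=0)
Step 6: empty(A) -> (A=0 B=0)
Step 7: fill(B) -> (A=0 B=6)

Answer: 0 6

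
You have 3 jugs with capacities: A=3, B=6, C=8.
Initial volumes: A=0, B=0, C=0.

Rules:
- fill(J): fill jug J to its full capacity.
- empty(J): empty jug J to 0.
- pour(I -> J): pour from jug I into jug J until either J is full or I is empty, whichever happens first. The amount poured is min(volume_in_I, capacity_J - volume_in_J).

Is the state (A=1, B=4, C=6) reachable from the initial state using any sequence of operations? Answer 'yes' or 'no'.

BFS explored all 182 reachable states.
Reachable set includes: (0,0,0), (0,0,1), (0,0,2), (0,0,3), (0,0,4), (0,0,5), (0,0,6), (0,0,7), (0,0,8), (0,1,0), (0,1,1), (0,1,2) ...
Target (A=1, B=4, C=6) not in reachable set → no.

Answer: no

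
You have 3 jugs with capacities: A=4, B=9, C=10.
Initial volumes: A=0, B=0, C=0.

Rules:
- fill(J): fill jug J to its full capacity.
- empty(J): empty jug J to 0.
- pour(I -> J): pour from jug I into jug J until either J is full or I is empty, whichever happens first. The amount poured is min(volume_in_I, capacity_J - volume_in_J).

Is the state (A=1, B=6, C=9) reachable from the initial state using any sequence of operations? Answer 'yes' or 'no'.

Answer: no

Derivation:
BFS explored all 334 reachable states.
Reachable set includes: (0,0,0), (0,0,1), (0,0,2), (0,0,3), (0,0,4), (0,0,5), (0,0,6), (0,0,7), (0,0,8), (0,0,9), (0,0,10), (0,1,0) ...
Target (A=1, B=6, C=9) not in reachable set → no.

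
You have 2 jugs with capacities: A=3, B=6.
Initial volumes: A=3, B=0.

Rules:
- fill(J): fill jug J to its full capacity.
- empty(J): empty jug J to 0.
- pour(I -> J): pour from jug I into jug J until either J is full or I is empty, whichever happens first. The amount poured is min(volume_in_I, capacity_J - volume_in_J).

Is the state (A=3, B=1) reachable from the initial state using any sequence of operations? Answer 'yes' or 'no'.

Answer: no

Derivation:
BFS explored all 6 reachable states.
Reachable set includes: (0,0), (0,3), (0,6), (3,0), (3,3), (3,6)
Target (A=3, B=1) not in reachable set → no.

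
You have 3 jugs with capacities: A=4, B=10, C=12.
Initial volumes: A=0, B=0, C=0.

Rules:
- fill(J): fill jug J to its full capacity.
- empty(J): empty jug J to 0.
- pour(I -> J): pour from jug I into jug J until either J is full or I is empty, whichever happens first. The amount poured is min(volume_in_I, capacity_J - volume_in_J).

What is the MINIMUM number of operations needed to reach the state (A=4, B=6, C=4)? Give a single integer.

Answer: 4

Derivation:
BFS from (A=0, B=0, C=0). One shortest path:
  1. fill(A) -> (A=4 B=0 C=0)
  2. fill(B) -> (A=4 B=10 C=0)
  3. pour(A -> C) -> (A=0 B=10 C=4)
  4. pour(B -> A) -> (A=4 B=6 C=4)
Reached target in 4 moves.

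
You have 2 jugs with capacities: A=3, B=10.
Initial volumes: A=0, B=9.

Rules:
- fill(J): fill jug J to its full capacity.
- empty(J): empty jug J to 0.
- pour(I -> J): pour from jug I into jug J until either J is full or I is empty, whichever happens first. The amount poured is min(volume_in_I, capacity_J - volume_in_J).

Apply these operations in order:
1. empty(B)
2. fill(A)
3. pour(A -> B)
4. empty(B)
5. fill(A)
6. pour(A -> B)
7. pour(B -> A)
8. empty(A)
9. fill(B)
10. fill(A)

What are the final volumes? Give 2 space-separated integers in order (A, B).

Step 1: empty(B) -> (A=0 B=0)
Step 2: fill(A) -> (A=3 B=0)
Step 3: pour(A -> B) -> (A=0 B=3)
Step 4: empty(B) -> (A=0 B=0)
Step 5: fill(A) -> (A=3 B=0)
Step 6: pour(A -> B) -> (A=0 B=3)
Step 7: pour(B -> A) -> (A=3 B=0)
Step 8: empty(A) -> (A=0 B=0)
Step 9: fill(B) -> (A=0 B=10)
Step 10: fill(A) -> (A=3 B=10)

Answer: 3 10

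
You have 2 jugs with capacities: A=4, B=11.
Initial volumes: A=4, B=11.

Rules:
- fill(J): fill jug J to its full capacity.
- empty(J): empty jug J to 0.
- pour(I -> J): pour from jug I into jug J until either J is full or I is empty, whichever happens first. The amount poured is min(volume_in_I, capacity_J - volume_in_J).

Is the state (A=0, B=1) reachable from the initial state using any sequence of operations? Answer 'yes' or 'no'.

BFS from (A=4, B=11):
  1. empty(B) -> (A=4 B=0)
  2. pour(A -> B) -> (A=0 B=4)
  3. fill(A) -> (A=4 B=4)
  4. pour(A -> B) -> (A=0 B=8)
  5. fill(A) -> (A=4 B=8)
  6. pour(A -> B) -> (A=1 B=11)
  7. empty(B) -> (A=1 B=0)
  8. pour(A -> B) -> (A=0 B=1)
Target reached → yes.

Answer: yes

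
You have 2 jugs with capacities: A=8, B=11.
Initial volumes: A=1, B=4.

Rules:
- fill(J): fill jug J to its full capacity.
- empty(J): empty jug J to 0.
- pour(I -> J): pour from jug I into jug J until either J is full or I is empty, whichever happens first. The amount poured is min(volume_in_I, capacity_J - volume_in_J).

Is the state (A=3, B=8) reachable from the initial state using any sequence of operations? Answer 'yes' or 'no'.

Answer: no

Derivation:
BFS explored all 39 reachable states.
Reachable set includes: (0,0), (0,1), (0,2), (0,3), (0,4), (0,5), (0,6), (0,7), (0,8), (0,9), (0,10), (0,11) ...
Target (A=3, B=8) not in reachable set → no.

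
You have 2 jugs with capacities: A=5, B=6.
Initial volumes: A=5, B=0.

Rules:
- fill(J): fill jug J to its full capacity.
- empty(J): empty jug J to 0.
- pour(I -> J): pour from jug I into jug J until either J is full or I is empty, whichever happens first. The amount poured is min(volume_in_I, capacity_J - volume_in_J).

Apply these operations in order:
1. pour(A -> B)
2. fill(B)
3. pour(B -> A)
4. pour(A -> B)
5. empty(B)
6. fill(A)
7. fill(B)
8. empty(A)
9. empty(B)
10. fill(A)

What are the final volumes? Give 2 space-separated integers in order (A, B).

Step 1: pour(A -> B) -> (A=0 B=5)
Step 2: fill(B) -> (A=0 B=6)
Step 3: pour(B -> A) -> (A=5 B=1)
Step 4: pour(A -> B) -> (A=0 B=6)
Step 5: empty(B) -> (A=0 B=0)
Step 6: fill(A) -> (A=5 B=0)
Step 7: fill(B) -> (A=5 B=6)
Step 8: empty(A) -> (A=0 B=6)
Step 9: empty(B) -> (A=0 B=0)
Step 10: fill(A) -> (A=5 B=0)

Answer: 5 0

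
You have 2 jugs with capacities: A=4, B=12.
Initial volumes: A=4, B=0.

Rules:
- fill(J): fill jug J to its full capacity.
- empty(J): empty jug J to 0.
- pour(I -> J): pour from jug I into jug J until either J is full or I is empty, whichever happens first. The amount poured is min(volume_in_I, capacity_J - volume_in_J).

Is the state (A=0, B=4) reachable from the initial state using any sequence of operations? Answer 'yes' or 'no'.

BFS from (A=4, B=0):
  1. pour(A -> B) -> (A=0 B=4)
Target reached → yes.

Answer: yes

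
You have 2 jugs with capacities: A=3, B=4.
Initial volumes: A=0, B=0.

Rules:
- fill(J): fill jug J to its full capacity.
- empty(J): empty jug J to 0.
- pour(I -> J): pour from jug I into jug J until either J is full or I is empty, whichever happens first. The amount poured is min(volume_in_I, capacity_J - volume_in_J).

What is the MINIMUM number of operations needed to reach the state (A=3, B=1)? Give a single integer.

BFS from (A=0, B=0). One shortest path:
  1. fill(B) -> (A=0 B=4)
  2. pour(B -> A) -> (A=3 B=1)
Reached target in 2 moves.

Answer: 2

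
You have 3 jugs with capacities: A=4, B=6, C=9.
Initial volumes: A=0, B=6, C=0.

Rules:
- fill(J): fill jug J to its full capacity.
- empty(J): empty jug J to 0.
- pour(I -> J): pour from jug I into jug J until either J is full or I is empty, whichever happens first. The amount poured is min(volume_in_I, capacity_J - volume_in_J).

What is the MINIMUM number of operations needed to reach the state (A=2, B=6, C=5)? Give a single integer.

Answer: 6

Derivation:
BFS from (A=0, B=6, C=0). One shortest path:
  1. fill(A) -> (A=4 B=6 C=0)
  2. empty(B) -> (A=4 B=0 C=0)
  3. fill(C) -> (A=4 B=0 C=9)
  4. pour(A -> B) -> (A=0 B=4 C=9)
  5. pour(C -> A) -> (A=4 B=4 C=5)
  6. pour(A -> B) -> (A=2 B=6 C=5)
Reached target in 6 moves.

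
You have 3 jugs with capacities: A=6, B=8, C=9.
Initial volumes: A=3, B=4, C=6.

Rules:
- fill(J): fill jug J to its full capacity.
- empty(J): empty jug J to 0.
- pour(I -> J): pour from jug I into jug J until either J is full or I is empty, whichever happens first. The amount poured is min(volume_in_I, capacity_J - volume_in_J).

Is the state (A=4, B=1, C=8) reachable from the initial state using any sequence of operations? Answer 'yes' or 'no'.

BFS explored all 351 reachable states.
Reachable set includes: (0,0,0), (0,0,1), (0,0,2), (0,0,3), (0,0,4), (0,0,5), (0,0,6), (0,0,7), (0,0,8), (0,0,9), (0,1,0), (0,1,1) ...
Target (A=4, B=1, C=8) not in reachable set → no.

Answer: no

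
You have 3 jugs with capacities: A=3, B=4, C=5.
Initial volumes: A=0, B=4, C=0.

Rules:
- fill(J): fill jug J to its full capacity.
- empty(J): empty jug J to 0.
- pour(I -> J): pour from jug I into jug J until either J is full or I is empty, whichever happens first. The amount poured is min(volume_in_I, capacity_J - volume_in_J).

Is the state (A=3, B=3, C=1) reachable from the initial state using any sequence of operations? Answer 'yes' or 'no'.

BFS from (A=0, B=4, C=0):
  1. fill(A) -> (A=3 B=4 C=0)
  2. pour(B -> C) -> (A=3 B=0 C=4)
  3. pour(A -> B) -> (A=0 B=3 C=4)
  4. pour(C -> A) -> (A=3 B=3 C=1)
Target reached → yes.

Answer: yes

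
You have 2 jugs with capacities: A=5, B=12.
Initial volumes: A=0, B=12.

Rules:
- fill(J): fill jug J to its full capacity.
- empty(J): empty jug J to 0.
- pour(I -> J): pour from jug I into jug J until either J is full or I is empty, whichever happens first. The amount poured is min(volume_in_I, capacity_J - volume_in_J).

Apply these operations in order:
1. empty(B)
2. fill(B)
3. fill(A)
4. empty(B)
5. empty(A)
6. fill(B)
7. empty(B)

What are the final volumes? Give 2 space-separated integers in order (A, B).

Step 1: empty(B) -> (A=0 B=0)
Step 2: fill(B) -> (A=0 B=12)
Step 3: fill(A) -> (A=5 B=12)
Step 4: empty(B) -> (A=5 B=0)
Step 5: empty(A) -> (A=0 B=0)
Step 6: fill(B) -> (A=0 B=12)
Step 7: empty(B) -> (A=0 B=0)

Answer: 0 0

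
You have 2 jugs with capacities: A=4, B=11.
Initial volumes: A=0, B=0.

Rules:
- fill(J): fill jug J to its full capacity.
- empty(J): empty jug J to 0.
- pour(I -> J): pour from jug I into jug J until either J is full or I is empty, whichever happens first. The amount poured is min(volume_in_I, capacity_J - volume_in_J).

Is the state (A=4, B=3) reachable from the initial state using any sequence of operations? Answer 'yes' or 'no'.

Answer: yes

Derivation:
BFS from (A=0, B=0):
  1. fill(B) -> (A=0 B=11)
  2. pour(B -> A) -> (A=4 B=7)
  3. empty(A) -> (A=0 B=7)
  4. pour(B -> A) -> (A=4 B=3)
Target reached → yes.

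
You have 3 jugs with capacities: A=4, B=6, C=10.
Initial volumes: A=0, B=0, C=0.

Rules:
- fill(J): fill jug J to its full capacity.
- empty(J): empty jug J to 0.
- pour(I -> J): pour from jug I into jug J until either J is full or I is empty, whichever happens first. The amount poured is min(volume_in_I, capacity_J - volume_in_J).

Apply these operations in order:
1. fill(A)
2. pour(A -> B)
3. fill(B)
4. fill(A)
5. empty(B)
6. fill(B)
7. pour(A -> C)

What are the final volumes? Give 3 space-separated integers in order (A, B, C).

Step 1: fill(A) -> (A=4 B=0 C=0)
Step 2: pour(A -> B) -> (A=0 B=4 C=0)
Step 3: fill(B) -> (A=0 B=6 C=0)
Step 4: fill(A) -> (A=4 B=6 C=0)
Step 5: empty(B) -> (A=4 B=0 C=0)
Step 6: fill(B) -> (A=4 B=6 C=0)
Step 7: pour(A -> C) -> (A=0 B=6 C=4)

Answer: 0 6 4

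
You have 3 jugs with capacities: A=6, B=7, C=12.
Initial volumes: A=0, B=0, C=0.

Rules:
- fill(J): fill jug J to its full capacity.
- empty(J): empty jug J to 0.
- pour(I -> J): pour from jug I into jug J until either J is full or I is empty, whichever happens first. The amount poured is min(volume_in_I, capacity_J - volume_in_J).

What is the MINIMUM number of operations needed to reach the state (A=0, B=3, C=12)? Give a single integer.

BFS from (A=0, B=0, C=0). One shortest path:
  1. fill(B) -> (A=0 B=7 C=0)
  2. pour(B -> A) -> (A=6 B=1 C=0)
  3. empty(A) -> (A=0 B=1 C=0)
  4. pour(B -> C) -> (A=0 B=0 C=1)
  5. fill(B) -> (A=0 B=7 C=1)
  6. pour(B -> C) -> (A=0 B=0 C=8)
  7. fill(B) -> (A=0 B=7 C=8)
  8. pour(B -> C) -> (A=0 B=3 C=12)
Reached target in 8 moves.

Answer: 8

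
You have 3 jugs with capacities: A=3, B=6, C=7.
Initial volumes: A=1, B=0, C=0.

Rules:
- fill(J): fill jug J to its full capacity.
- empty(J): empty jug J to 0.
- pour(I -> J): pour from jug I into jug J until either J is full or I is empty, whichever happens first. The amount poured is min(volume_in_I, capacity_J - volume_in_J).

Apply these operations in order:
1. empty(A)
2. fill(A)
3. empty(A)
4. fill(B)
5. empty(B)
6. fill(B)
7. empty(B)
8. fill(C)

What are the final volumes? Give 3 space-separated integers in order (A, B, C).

Step 1: empty(A) -> (A=0 B=0 C=0)
Step 2: fill(A) -> (A=3 B=0 C=0)
Step 3: empty(A) -> (A=0 B=0 C=0)
Step 4: fill(B) -> (A=0 B=6 C=0)
Step 5: empty(B) -> (A=0 B=0 C=0)
Step 6: fill(B) -> (A=0 B=6 C=0)
Step 7: empty(B) -> (A=0 B=0 C=0)
Step 8: fill(C) -> (A=0 B=0 C=7)

Answer: 0 0 7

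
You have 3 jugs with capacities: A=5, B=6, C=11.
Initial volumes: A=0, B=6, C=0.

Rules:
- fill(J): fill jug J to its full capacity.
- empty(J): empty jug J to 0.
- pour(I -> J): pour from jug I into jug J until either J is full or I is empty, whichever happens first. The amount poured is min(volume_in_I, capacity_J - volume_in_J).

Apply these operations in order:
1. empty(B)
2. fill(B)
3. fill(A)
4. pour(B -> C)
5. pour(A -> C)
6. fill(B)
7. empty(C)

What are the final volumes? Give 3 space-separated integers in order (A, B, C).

Answer: 0 6 0

Derivation:
Step 1: empty(B) -> (A=0 B=0 C=0)
Step 2: fill(B) -> (A=0 B=6 C=0)
Step 3: fill(A) -> (A=5 B=6 C=0)
Step 4: pour(B -> C) -> (A=5 B=0 C=6)
Step 5: pour(A -> C) -> (A=0 B=0 C=11)
Step 6: fill(B) -> (A=0 B=6 C=11)
Step 7: empty(C) -> (A=0 B=6 C=0)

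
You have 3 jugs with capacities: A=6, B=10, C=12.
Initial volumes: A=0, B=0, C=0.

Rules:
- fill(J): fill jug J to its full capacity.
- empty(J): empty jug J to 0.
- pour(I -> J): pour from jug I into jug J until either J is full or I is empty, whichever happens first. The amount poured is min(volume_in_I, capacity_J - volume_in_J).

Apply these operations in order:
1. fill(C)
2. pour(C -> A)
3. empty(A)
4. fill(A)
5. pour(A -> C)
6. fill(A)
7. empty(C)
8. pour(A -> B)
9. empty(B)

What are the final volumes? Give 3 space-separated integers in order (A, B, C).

Step 1: fill(C) -> (A=0 B=0 C=12)
Step 2: pour(C -> A) -> (A=6 B=0 C=6)
Step 3: empty(A) -> (A=0 B=0 C=6)
Step 4: fill(A) -> (A=6 B=0 C=6)
Step 5: pour(A -> C) -> (A=0 B=0 C=12)
Step 6: fill(A) -> (A=6 B=0 C=12)
Step 7: empty(C) -> (A=6 B=0 C=0)
Step 8: pour(A -> B) -> (A=0 B=6 C=0)
Step 9: empty(B) -> (A=0 B=0 C=0)

Answer: 0 0 0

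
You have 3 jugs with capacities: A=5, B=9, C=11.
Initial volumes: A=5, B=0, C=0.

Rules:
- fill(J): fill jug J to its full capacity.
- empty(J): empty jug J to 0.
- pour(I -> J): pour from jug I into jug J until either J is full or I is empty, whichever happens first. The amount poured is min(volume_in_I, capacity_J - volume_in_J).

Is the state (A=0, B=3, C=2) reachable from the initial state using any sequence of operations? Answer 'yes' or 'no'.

Answer: yes

Derivation:
BFS from (A=5, B=0, C=0):
  1. fill(B) -> (A=5 B=9 C=0)
  2. pour(B -> C) -> (A=5 B=0 C=9)
  3. pour(A -> C) -> (A=3 B=0 C=11)
  4. pour(C -> B) -> (A=3 B=9 C=2)
  5. empty(B) -> (A=3 B=0 C=2)
  6. pour(A -> B) -> (A=0 B=3 C=2)
Target reached → yes.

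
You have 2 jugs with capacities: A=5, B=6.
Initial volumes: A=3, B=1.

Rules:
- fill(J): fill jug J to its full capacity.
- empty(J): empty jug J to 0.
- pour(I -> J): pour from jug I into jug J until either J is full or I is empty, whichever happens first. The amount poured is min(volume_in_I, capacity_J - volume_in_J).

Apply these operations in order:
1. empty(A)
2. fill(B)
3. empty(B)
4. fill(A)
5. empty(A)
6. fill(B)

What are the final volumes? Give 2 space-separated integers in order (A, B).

Step 1: empty(A) -> (A=0 B=1)
Step 2: fill(B) -> (A=0 B=6)
Step 3: empty(B) -> (A=0 B=0)
Step 4: fill(A) -> (A=5 B=0)
Step 5: empty(A) -> (A=0 B=0)
Step 6: fill(B) -> (A=0 B=6)

Answer: 0 6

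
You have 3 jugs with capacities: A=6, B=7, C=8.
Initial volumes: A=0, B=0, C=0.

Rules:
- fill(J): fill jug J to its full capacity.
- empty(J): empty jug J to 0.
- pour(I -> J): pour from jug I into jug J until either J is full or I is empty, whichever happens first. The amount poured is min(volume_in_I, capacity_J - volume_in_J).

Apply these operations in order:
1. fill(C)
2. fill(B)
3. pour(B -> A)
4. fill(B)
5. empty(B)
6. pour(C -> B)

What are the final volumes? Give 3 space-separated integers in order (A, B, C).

Answer: 6 7 1

Derivation:
Step 1: fill(C) -> (A=0 B=0 C=8)
Step 2: fill(B) -> (A=0 B=7 C=8)
Step 3: pour(B -> A) -> (A=6 B=1 C=8)
Step 4: fill(B) -> (A=6 B=7 C=8)
Step 5: empty(B) -> (A=6 B=0 C=8)
Step 6: pour(C -> B) -> (A=6 B=7 C=1)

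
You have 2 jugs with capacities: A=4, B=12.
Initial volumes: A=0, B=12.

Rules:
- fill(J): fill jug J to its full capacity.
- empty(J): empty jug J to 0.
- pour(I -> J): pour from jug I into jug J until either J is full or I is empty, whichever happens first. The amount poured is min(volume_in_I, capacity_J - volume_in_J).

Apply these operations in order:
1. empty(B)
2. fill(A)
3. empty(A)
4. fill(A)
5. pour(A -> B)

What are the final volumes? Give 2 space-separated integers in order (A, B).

Step 1: empty(B) -> (A=0 B=0)
Step 2: fill(A) -> (A=4 B=0)
Step 3: empty(A) -> (A=0 B=0)
Step 4: fill(A) -> (A=4 B=0)
Step 5: pour(A -> B) -> (A=0 B=4)

Answer: 0 4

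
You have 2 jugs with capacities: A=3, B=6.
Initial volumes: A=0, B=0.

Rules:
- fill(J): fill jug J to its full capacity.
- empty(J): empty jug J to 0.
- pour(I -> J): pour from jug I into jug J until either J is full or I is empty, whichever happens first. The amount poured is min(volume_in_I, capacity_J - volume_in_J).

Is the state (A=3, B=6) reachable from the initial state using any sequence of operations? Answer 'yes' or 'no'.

Answer: yes

Derivation:
BFS from (A=0, B=0):
  1. fill(A) -> (A=3 B=0)
  2. fill(B) -> (A=3 B=6)
Target reached → yes.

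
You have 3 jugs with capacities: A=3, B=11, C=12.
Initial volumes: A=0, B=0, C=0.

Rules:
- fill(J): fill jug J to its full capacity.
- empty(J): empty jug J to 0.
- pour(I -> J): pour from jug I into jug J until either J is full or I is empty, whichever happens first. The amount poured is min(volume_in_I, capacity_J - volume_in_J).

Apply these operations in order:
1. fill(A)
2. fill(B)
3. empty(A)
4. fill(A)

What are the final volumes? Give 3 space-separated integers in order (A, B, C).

Answer: 3 11 0

Derivation:
Step 1: fill(A) -> (A=3 B=0 C=0)
Step 2: fill(B) -> (A=3 B=11 C=0)
Step 3: empty(A) -> (A=0 B=11 C=0)
Step 4: fill(A) -> (A=3 B=11 C=0)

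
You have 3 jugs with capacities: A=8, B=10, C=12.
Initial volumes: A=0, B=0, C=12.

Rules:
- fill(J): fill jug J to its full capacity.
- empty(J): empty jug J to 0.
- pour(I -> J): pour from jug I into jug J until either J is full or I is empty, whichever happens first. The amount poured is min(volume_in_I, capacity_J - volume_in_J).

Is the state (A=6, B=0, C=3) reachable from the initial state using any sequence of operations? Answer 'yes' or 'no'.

Answer: no

Derivation:
BFS explored all 150 reachable states.
Reachable set includes: (0,0,0), (0,0,2), (0,0,4), (0,0,6), (0,0,8), (0,0,10), (0,0,12), (0,2,0), (0,2,2), (0,2,4), (0,2,6), (0,2,8) ...
Target (A=6, B=0, C=3) not in reachable set → no.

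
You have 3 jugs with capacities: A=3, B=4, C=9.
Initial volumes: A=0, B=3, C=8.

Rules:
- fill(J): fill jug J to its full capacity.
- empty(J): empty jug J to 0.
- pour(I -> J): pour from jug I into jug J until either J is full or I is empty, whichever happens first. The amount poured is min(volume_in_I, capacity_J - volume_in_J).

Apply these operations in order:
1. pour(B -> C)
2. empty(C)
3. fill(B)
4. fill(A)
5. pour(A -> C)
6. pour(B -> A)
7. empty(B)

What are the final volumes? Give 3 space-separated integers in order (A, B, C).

Step 1: pour(B -> C) -> (A=0 B=2 C=9)
Step 2: empty(C) -> (A=0 B=2 C=0)
Step 3: fill(B) -> (A=0 B=4 C=0)
Step 4: fill(A) -> (A=3 B=4 C=0)
Step 5: pour(A -> C) -> (A=0 B=4 C=3)
Step 6: pour(B -> A) -> (A=3 B=1 C=3)
Step 7: empty(B) -> (A=3 B=0 C=3)

Answer: 3 0 3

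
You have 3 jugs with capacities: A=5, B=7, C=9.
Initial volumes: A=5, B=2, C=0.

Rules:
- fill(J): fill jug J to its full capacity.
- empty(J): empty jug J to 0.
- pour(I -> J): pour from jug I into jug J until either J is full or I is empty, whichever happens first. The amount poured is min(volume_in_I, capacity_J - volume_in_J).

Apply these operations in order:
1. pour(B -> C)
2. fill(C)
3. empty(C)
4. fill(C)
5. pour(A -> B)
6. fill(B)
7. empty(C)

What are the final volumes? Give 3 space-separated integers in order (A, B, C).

Step 1: pour(B -> C) -> (A=5 B=0 C=2)
Step 2: fill(C) -> (A=5 B=0 C=9)
Step 3: empty(C) -> (A=5 B=0 C=0)
Step 4: fill(C) -> (A=5 B=0 C=9)
Step 5: pour(A -> B) -> (A=0 B=5 C=9)
Step 6: fill(B) -> (A=0 B=7 C=9)
Step 7: empty(C) -> (A=0 B=7 C=0)

Answer: 0 7 0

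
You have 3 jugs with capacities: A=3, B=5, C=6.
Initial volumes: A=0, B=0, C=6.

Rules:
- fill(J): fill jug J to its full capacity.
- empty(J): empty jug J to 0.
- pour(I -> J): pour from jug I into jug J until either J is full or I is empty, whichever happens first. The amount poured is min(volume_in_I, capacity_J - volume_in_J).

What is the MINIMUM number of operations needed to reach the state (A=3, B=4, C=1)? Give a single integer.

BFS from (A=0, B=0, C=6). One shortest path:
  1. fill(B) -> (A=0 B=5 C=6)
  2. pour(B -> A) -> (A=3 B=2 C=6)
  3. empty(A) -> (A=0 B=2 C=6)
  4. pour(B -> A) -> (A=2 B=0 C=6)
  5. pour(C -> B) -> (A=2 B=5 C=1)
  6. pour(B -> A) -> (A=3 B=4 C=1)
Reached target in 6 moves.

Answer: 6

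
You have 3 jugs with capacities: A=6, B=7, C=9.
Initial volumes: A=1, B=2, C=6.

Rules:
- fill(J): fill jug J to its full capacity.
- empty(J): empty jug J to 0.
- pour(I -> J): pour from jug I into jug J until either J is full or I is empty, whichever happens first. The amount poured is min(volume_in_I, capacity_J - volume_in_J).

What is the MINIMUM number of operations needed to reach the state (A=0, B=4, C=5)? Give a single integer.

Answer: 6

Derivation:
BFS from (A=1, B=2, C=6). One shortest path:
  1. empty(A) -> (A=0 B=2 C=6)
  2. pour(B -> A) -> (A=2 B=0 C=6)
  3. fill(B) -> (A=2 B=7 C=6)
  4. pour(B -> C) -> (A=2 B=4 C=9)
  5. pour(C -> A) -> (A=6 B=4 C=5)
  6. empty(A) -> (A=0 B=4 C=5)
Reached target in 6 moves.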